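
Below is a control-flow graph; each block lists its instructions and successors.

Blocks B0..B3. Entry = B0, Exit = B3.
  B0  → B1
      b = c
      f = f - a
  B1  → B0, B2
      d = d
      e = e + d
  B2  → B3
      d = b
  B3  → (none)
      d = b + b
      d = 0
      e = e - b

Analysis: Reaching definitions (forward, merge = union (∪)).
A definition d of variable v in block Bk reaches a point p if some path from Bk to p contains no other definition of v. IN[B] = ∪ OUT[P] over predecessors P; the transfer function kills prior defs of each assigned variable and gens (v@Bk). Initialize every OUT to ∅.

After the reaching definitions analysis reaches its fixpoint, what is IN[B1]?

Answer: {b@B0, d@B1, e@B1, f@B0}

Derivation:
Fixpoint table:
  B0:  IN={b@B0, d@B1, e@B1, f@B0}  OUT={b@B0, d@B1, e@B1, f@B0}
  B1:  IN={b@B0, d@B1, e@B1, f@B0}  OUT={b@B0, d@B1, e@B1, f@B0}
  B2:  IN={b@B0, d@B1, e@B1, f@B0}  OUT={b@B0, d@B2, e@B1, f@B0}
  B3:  IN={b@B0, d@B2, e@B1, f@B0}  OUT={b@B0, d@B3, e@B3, f@B0}

Merge at B1: IN[B1] = OUT[B0] = {b@B0, d@B1, e@B1, f@B0}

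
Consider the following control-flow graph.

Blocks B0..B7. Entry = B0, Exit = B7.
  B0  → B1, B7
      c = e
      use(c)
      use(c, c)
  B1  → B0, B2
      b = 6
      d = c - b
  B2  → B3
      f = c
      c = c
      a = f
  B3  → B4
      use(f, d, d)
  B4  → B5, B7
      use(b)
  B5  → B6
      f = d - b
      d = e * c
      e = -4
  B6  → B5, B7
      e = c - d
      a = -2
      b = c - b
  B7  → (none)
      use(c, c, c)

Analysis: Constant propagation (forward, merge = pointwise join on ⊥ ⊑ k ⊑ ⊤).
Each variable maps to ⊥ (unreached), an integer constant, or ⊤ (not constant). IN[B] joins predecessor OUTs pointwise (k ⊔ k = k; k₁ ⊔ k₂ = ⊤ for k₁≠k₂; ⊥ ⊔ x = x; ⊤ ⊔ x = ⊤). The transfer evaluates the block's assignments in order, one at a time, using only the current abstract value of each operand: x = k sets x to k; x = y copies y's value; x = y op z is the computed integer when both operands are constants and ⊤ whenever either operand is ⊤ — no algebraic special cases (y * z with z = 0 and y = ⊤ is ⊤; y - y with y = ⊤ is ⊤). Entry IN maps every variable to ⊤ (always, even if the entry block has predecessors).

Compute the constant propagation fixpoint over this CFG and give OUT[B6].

Converged values:
  B0:  IN=(all ⊤)  OUT=(all ⊤)
  B1:  IN=(all ⊤)  OUT={b:6; rest ⊤}
  B2:  IN={b:6; rest ⊤}  OUT={b:6; rest ⊤}
  B3:  IN={b:6; rest ⊤}  OUT={b:6; rest ⊤}
  B4:  IN={b:6; rest ⊤}  OUT={b:6; rest ⊤}
  B5:  IN=(all ⊤)  OUT={e:-4; rest ⊤}
  B6:  IN={e:-4; rest ⊤}  OUT={a:-2; rest ⊤}
  B7:  IN=(all ⊤)  OUT=(all ⊤)

Merge at B6: IN[B6] = OUT[B5] = {a: ⊤, b: ⊤, c: ⊤, d: ⊤, e: -4, f: ⊤}
Applying B6's transfer function to that IN value gives OUT[B6] (row B6 above).

Answer: {a: -2, b: ⊤, c: ⊤, d: ⊤, e: ⊤, f: ⊤}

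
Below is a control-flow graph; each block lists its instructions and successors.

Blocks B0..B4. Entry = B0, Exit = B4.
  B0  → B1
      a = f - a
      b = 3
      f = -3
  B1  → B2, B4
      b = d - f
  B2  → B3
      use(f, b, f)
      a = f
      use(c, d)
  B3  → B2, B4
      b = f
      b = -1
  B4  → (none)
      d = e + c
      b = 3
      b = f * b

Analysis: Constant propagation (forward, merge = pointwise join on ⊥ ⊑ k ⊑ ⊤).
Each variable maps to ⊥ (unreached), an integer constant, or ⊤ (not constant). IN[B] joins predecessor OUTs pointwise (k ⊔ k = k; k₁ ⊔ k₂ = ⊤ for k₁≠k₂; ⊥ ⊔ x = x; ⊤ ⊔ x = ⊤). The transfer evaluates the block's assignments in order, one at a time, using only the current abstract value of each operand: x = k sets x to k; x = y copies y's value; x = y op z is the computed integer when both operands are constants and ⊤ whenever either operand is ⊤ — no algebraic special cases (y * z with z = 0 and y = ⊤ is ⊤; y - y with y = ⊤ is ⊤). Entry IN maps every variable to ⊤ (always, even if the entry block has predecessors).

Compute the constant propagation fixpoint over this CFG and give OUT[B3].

Converged values:
  B0:   IN=(all ⊤)   OUT={b:3, f:-3; rest ⊤}
  B1:   IN={b:3, f:-3; rest ⊤}   OUT={f:-3; rest ⊤}
  B2:   IN={f:-3; rest ⊤}   OUT={a:-3, f:-3; rest ⊤}
  B3:   IN={a:-3, f:-3; rest ⊤}   OUT={a:-3, b:-1, f:-3; rest ⊤}
  B4:   IN={f:-3; rest ⊤}   OUT={b:-9, f:-3; rest ⊤}

Merge at B3: IN[B3] = OUT[B2] = {a: -3, b: ⊤, c: ⊤, d: ⊤, e: ⊤, f: -3}
Applying B3's transfer function to that IN value gives OUT[B3] (row B3 above).

Answer: {a: -3, b: -1, c: ⊤, d: ⊤, e: ⊤, f: -3}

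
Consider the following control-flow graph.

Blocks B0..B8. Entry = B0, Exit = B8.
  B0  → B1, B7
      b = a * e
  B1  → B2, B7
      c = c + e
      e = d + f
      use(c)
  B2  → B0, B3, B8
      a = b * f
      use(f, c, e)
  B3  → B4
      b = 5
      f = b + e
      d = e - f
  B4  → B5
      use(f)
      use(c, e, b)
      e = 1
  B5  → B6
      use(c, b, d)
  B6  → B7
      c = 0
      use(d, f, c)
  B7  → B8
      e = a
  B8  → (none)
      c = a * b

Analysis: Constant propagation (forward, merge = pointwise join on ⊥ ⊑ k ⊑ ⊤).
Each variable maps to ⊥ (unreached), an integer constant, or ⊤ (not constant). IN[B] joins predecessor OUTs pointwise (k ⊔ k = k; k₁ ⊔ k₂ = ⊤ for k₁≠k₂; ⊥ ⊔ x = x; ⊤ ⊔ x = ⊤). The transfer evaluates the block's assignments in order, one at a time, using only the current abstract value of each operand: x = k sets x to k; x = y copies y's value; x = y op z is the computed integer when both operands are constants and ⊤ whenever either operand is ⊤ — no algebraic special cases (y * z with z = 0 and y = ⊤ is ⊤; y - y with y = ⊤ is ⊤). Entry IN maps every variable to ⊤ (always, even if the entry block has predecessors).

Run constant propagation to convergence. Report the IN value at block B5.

Fixpoint table:
  B0:  IN=(all ⊤)  OUT=(all ⊤)
  B1:  IN=(all ⊤)  OUT=(all ⊤)
  B2:  IN=(all ⊤)  OUT=(all ⊤)
  B3:  IN=(all ⊤)  OUT={b:5; rest ⊤}
  B4:  IN={b:5; rest ⊤}  OUT={b:5, e:1; rest ⊤}
  B5:  IN={b:5, e:1; rest ⊤}  OUT={b:5, e:1; rest ⊤}
  B6:  IN={b:5, e:1; rest ⊤}  OUT={b:5, c:0, e:1; rest ⊤}
  B7:  IN=(all ⊤)  OUT=(all ⊤)
  B8:  IN=(all ⊤)  OUT=(all ⊤)

Merge at B5: IN[B5] = OUT[B4] = {a: ⊤, b: 5, c: ⊤, d: ⊤, e: 1, f: ⊤}

Answer: {a: ⊤, b: 5, c: ⊤, d: ⊤, e: 1, f: ⊤}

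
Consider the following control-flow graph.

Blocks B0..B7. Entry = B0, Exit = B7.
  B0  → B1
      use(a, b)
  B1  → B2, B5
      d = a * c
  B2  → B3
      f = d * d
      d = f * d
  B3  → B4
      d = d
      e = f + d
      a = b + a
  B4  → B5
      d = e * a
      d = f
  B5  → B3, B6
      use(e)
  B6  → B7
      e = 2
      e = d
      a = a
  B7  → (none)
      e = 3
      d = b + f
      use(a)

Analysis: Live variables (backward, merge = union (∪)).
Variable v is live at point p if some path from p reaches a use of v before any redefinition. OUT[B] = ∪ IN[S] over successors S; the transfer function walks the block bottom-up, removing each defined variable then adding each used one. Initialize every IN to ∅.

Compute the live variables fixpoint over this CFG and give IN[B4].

Answer: {a, b, e, f}

Working:
Fixpoint table:
  B0:  IN={a, b, c, e, f}  OUT={a, b, c, e, f}
  B1:  IN={a, b, c, e, f}  OUT={a, b, d, e, f}
  B2:  IN={a, b, d}  OUT={a, b, d, f}
  B3:  IN={a, b, d, f}  OUT={a, b, e, f}
  B4:  IN={a, b, e, f}  OUT={a, b, d, e, f}
  B5:  IN={a, b, d, e, f}  OUT={a, b, d, f}
  B6:  IN={a, b, d, f}  OUT={a, b, f}
  B7:  IN={a, b, f}  OUT={}

Merge at B4: OUT[B4] = IN[B5] = {a, b, d, e, f}
Applying B4's transfer function to that OUT value gives IN[B4] (row B4 above).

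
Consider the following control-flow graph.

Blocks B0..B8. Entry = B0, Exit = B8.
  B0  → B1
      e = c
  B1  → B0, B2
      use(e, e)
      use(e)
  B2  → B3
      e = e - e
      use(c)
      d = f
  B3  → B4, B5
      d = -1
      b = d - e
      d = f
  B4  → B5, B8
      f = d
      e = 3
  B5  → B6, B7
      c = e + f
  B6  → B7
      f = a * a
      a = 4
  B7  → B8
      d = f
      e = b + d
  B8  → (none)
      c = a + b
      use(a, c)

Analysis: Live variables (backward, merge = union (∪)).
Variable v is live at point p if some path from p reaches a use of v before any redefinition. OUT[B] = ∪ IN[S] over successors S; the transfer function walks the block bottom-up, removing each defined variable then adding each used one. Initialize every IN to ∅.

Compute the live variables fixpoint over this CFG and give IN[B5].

Answer: {a, b, e, f}

Derivation:
Fixpoint table:
  B0:  IN={a, c, f}  OUT={a, c, e, f}
  B1:  IN={a, c, e, f}  OUT={a, c, e, f}
  B2:  IN={a, c, e, f}  OUT={a, e, f}
  B3:  IN={a, e, f}  OUT={a, b, d, e, f}
  B4:  IN={a, b, d}  OUT={a, b, e, f}
  B5:  IN={a, b, e, f}  OUT={a, b, f}
  B6:  IN={a, b}  OUT={a, b, f}
  B7:  IN={a, b, f}  OUT={a, b}
  B8:  IN={a, b}  OUT={}

Merge at B5: OUT[B5] = IN[B6] ⊔ IN[B7] = {a, b, f}
Applying B5's transfer function to that OUT value gives IN[B5] (row B5 above).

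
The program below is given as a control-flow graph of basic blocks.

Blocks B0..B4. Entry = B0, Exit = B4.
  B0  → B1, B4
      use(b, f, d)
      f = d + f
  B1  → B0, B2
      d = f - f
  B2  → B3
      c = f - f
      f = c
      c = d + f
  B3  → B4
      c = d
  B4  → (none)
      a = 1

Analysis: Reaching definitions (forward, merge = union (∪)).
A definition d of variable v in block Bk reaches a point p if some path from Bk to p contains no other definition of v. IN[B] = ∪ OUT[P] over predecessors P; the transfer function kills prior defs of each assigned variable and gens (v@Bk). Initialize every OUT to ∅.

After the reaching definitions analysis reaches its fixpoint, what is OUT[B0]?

Answer: {d@B1, f@B0}

Derivation:
Converged values:
  B0:  IN={d@B1, f@B0}  OUT={d@B1, f@B0}
  B1:  IN={d@B1, f@B0}  OUT={d@B1, f@B0}
  B2:  IN={d@B1, f@B0}  OUT={c@B2, d@B1, f@B2}
  B3:  IN={c@B2, d@B1, f@B2}  OUT={c@B3, d@B1, f@B2}
  B4:  IN={c@B3, d@B1, f@B0, f@B2}  OUT={a@B4, c@B3, d@B1, f@B0, f@B2}

Merge at B0 (entry node, so the boundary value {} is joined with the incoming edge(s)): IN[B0] = {} ⊔ OUT[B1] = {d@B1, f@B0}
Applying B0's transfer function to that IN value gives OUT[B0] (row B0 above).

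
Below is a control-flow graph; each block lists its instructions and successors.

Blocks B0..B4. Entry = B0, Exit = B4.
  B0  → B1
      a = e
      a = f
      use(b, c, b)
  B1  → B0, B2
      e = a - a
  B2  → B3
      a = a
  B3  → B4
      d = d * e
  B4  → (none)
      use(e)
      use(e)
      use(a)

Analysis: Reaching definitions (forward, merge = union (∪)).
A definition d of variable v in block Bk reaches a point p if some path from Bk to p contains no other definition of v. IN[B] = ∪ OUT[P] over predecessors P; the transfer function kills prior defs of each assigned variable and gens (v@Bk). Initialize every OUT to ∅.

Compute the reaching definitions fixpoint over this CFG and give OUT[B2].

Fixpoint table:
  B0:   IN={a@B0, e@B1}   OUT={a@B0, e@B1}
  B1:   IN={a@B0, e@B1}   OUT={a@B0, e@B1}
  B2:   IN={a@B0, e@B1}   OUT={a@B2, e@B1}
  B3:   IN={a@B2, e@B1}   OUT={a@B2, d@B3, e@B1}
  B4:   IN={a@B2, d@B3, e@B1}   OUT={a@B2, d@B3, e@B1}

Merge at B2: IN[B2] = OUT[B1] = {a@B0, e@B1}
Applying B2's transfer function to that IN value gives OUT[B2] (row B2 above).

Answer: {a@B2, e@B1}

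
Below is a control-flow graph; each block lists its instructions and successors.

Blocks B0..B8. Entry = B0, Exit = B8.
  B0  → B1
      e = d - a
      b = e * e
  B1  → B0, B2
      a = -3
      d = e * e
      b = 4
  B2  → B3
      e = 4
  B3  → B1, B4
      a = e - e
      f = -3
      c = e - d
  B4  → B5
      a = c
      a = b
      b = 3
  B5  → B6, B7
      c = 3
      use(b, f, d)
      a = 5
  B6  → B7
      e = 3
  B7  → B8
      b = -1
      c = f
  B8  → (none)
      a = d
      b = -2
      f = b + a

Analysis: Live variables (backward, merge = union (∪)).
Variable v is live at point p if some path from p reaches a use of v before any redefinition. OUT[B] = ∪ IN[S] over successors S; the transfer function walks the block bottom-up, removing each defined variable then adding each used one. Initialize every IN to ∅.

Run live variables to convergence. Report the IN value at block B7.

Answer: {d, f}

Derivation:
Converged values:
  B0: | IN={a, d} | OUT={e}
  B1: | IN={e} | OUT={a, b, d}
  B2: | IN={b, d} | OUT={b, d, e}
  B3: | IN={b, d, e} | OUT={b, c, d, e, f}
  B4: | IN={b, c, d, f} | OUT={b, d, f}
  B5: | IN={b, d, f} | OUT={d, f}
  B6: | IN={d, f} | OUT={d, f}
  B7: | IN={d, f} | OUT={d}
  B8: | IN={d} | OUT={}

Merge at B7: OUT[B7] = IN[B8] = {d}
Applying B7's transfer function to that OUT value gives IN[B7] (row B7 above).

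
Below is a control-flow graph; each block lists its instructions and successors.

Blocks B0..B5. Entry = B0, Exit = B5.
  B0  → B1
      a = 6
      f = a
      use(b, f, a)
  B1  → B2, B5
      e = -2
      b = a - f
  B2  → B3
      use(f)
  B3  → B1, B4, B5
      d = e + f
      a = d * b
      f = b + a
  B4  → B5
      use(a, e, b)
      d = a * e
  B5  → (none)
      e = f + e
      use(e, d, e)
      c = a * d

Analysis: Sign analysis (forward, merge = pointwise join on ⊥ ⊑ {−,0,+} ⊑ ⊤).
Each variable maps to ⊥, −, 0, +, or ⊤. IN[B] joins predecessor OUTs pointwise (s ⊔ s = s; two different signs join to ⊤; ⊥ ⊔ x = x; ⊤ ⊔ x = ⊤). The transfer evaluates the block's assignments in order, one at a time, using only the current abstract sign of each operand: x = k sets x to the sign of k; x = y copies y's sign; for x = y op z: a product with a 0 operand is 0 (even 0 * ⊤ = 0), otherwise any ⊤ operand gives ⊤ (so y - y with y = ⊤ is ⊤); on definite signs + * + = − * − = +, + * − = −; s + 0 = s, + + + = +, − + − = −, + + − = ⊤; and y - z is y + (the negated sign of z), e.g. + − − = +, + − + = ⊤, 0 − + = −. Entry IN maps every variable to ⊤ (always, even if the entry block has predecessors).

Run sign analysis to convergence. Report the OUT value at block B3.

Answer: {a: ⊤, b: ⊤, c: ⊤, d: ⊤, e: -, f: ⊤}

Working:
Fixpoint table:
  B0:  IN=(all ⊤)  OUT={a:+, f:+; rest ⊤}
  B1:  IN=(all ⊤)  OUT={e:-; rest ⊤}
  B2:  IN={e:-; rest ⊤}  OUT={e:-; rest ⊤}
  B3:  IN={e:-; rest ⊤}  OUT={e:-; rest ⊤}
  B4:  IN={e:-; rest ⊤}  OUT={e:-; rest ⊤}
  B5:  IN={e:-; rest ⊤}  OUT=(all ⊤)

Merge at B3: IN[B3] = OUT[B2] = {a: ⊤, b: ⊤, c: ⊤, d: ⊤, e: -, f: ⊤}
Applying B3's transfer function to that IN value gives OUT[B3] (row B3 above).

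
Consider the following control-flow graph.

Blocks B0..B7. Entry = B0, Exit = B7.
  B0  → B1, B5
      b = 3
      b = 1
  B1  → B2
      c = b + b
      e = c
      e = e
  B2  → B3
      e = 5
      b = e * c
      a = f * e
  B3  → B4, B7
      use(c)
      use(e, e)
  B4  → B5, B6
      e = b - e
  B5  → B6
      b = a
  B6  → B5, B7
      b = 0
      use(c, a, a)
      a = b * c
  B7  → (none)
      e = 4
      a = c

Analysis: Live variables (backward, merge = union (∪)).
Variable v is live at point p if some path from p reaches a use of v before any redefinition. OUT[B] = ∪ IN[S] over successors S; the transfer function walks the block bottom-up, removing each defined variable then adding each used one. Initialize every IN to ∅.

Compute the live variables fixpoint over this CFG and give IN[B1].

Answer: {b, f}

Derivation:
Per-block solution:
  B0:  IN={a, c, f}  OUT={a, b, c, f}
  B1:  IN={b, f}  OUT={c, f}
  B2:  IN={c, f}  OUT={a, b, c, e}
  B3:  IN={a, b, c, e}  OUT={a, b, c, e}
  B4:  IN={a, b, c, e}  OUT={a, c}
  B5:  IN={a, c}  OUT={a, c}
  B6:  IN={a, c}  OUT={a, c}
  B7:  IN={c}  OUT={}

Merge at B1: OUT[B1] = IN[B2] = {c, f}
Applying B1's transfer function to that OUT value gives IN[B1] (row B1 above).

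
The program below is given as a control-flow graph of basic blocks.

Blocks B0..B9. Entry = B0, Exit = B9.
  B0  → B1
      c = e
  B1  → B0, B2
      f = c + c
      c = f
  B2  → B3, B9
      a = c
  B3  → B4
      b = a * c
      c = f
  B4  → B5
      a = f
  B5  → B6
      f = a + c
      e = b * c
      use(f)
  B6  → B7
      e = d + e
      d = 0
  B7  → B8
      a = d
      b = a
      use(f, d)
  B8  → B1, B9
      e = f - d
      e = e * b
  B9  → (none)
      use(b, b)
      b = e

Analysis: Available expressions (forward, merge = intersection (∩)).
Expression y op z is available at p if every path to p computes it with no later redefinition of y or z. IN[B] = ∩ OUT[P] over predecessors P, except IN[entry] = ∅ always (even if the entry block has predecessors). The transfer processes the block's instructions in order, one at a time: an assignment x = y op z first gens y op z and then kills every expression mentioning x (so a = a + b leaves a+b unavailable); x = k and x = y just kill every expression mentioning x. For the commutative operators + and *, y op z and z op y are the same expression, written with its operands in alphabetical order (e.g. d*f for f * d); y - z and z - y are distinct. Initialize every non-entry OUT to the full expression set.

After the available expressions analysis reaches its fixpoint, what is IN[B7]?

Answer: {a+c, b*c}

Working:
Converged values:
  B0: | IN={} | OUT={}
  B1: | IN={} | OUT={}
  B2: | IN={} | OUT={}
  B3: | IN={} | OUT={}
  B4: | IN={} | OUT={}
  B5: | IN={} | OUT={a+c, b*c}
  B6: | IN={a+c, b*c} | OUT={a+c, b*c}
  B7: | IN={a+c, b*c} | OUT={}
  B8: | IN={} | OUT={f-d}
  B9: | IN={} | OUT={}

Merge at B7: IN[B7] = OUT[B6] = {a+c, b*c}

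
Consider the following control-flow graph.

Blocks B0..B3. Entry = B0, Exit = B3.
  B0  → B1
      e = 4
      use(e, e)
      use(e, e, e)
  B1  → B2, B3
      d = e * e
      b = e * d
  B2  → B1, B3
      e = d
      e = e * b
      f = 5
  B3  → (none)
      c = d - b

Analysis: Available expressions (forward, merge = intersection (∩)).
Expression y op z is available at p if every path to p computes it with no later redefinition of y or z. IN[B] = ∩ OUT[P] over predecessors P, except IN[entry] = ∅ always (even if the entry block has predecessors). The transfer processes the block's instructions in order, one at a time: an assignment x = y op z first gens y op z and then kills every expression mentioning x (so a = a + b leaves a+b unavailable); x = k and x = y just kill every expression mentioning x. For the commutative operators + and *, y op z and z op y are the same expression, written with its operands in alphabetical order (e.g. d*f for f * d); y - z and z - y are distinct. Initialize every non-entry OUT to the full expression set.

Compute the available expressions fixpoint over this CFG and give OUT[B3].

Per-block solution:
  B0:   IN={}   OUT={}
  B1:   IN={}   OUT={d*e, e*e}
  B2:   IN={d*e, e*e}   OUT={}
  B3:   IN={}   OUT={d-b}

Merge at B3: IN[B3] = OUT[B1] ∩ OUT[B2] = {}
Applying B3's transfer function to that IN value gives OUT[B3] (row B3 above).

Answer: {d-b}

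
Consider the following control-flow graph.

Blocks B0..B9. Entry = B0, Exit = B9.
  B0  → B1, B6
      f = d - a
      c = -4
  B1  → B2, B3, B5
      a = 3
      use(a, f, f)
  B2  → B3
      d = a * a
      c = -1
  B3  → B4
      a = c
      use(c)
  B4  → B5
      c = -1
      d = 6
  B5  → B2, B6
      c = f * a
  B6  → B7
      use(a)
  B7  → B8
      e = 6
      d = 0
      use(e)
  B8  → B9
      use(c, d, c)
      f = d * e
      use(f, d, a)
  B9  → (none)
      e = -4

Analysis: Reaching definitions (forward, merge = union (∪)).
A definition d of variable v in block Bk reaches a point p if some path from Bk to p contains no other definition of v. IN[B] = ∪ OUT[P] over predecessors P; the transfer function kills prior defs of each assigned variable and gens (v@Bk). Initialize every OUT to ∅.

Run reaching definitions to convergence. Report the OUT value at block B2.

Answer: {a@B1, a@B3, c@B2, d@B2, f@B0}

Derivation:
Converged values:
  B0:  IN={}  OUT={c@B0, f@B0}
  B1:  IN={c@B0, f@B0}  OUT={a@B1, c@B0, f@B0}
  B2:  IN={a@B1, a@B3, c@B0, c@B5, d@B4, f@B0}  OUT={a@B1, a@B3, c@B2, d@B2, f@B0}
  B3:  IN={a@B1, a@B3, c@B0, c@B2, d@B2, f@B0}  OUT={a@B3, c@B0, c@B2, d@B2, f@B0}
  B4:  IN={a@B3, c@B0, c@B2, d@B2, f@B0}  OUT={a@B3, c@B4, d@B4, f@B0}
  B5:  IN={a@B1, a@B3, c@B0, c@B4, d@B4, f@B0}  OUT={a@B1, a@B3, c@B5, d@B4, f@B0}
  B6:  IN={a@B1, a@B3, c@B0, c@B5, d@B4, f@B0}  OUT={a@B1, a@B3, c@B0, c@B5, d@B4, f@B0}
  B7:  IN={a@B1, a@B3, c@B0, c@B5, d@B4, f@B0}  OUT={a@B1, a@B3, c@B0, c@B5, d@B7, e@B7, f@B0}
  B8:  IN={a@B1, a@B3, c@B0, c@B5, d@B7, e@B7, f@B0}  OUT={a@B1, a@B3, c@B0, c@B5, d@B7, e@B7, f@B8}
  B9:  IN={a@B1, a@B3, c@B0, c@B5, d@B7, e@B7, f@B8}  OUT={a@B1, a@B3, c@B0, c@B5, d@B7, e@B9, f@B8}

Merge at B2: IN[B2] = OUT[B1] ⊔ OUT[B5] = {a@B1, a@B3, c@B0, c@B5, d@B4, f@B0}
Applying B2's transfer function to that IN value gives OUT[B2] (row B2 above).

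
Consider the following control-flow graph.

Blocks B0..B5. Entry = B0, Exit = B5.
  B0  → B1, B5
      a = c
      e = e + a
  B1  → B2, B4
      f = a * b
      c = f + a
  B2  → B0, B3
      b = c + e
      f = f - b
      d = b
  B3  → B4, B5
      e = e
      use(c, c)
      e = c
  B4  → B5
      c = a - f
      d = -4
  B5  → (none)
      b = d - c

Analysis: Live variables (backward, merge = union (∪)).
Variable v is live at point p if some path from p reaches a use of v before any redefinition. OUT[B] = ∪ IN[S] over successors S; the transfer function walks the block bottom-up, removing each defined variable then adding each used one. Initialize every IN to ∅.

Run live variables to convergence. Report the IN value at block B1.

Per-block solution:
  B0:   IN={b, c, d, e}   OUT={a, b, c, d, e}
  B1:   IN={a, b, e}   OUT={a, c, e, f}
  B2:   IN={a, c, e, f}   OUT={a, b, c, d, e, f}
  B3:   IN={a, c, d, e, f}   OUT={a, c, d, f}
  B4:   IN={a, f}   OUT={c, d}
  B5:   IN={c, d}   OUT={}

Merge at B1: OUT[B1] = IN[B2] ⊔ IN[B4] = {a, c, e, f}
Applying B1's transfer function to that OUT value gives IN[B1] (row B1 above).

Answer: {a, b, e}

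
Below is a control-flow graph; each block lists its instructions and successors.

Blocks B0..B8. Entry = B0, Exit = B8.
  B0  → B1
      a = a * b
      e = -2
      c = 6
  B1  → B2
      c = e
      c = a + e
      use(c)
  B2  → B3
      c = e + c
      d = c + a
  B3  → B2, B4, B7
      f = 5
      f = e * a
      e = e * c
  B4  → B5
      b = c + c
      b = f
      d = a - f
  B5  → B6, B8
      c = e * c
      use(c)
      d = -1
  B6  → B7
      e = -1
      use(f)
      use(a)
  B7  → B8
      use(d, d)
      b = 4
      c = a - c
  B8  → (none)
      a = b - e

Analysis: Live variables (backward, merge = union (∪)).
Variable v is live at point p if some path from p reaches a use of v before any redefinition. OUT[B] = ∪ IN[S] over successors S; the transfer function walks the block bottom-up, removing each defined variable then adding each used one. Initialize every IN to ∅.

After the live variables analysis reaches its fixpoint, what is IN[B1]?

Answer: {a, e}

Working:
Converged values:
  B0:  IN={a, b}  OUT={a, e}
  B1:  IN={a, e}  OUT={a, c, e}
  B2:  IN={a, c, e}  OUT={a, c, d, e}
  B3:  IN={a, c, d, e}  OUT={a, c, d, e, f}
  B4:  IN={a, c, e, f}  OUT={a, b, c, e, f}
  B5:  IN={a, b, c, e, f}  OUT={a, b, c, d, e, f}
  B6:  IN={a, c, d, f}  OUT={a, c, d, e}
  B7:  IN={a, c, d, e}  OUT={b, e}
  B8:  IN={b, e}  OUT={}

Merge at B1: OUT[B1] = IN[B2] = {a, c, e}
Applying B1's transfer function to that OUT value gives IN[B1] (row B1 above).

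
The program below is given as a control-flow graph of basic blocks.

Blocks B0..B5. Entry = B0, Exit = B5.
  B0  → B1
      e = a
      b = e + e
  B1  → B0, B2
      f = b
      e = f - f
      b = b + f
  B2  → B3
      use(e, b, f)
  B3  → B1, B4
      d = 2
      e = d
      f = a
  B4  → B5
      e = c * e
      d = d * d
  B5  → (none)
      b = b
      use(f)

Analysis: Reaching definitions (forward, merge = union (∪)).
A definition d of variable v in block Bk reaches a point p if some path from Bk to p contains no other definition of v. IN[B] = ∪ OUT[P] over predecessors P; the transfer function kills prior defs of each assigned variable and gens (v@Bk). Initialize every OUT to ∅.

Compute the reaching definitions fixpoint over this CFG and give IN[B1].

Fixpoint table:
  B0:  IN={b@B1, d@B3, e@B1, f@B1}  OUT={b@B0, d@B3, e@B0, f@B1}
  B1:  IN={b@B0, b@B1, d@B3, e@B0, e@B3, f@B1, f@B3}  OUT={b@B1, d@B3, e@B1, f@B1}
  B2:  IN={b@B1, d@B3, e@B1, f@B1}  OUT={b@B1, d@B3, e@B1, f@B1}
  B3:  IN={b@B1, d@B3, e@B1, f@B1}  OUT={b@B1, d@B3, e@B3, f@B3}
  B4:  IN={b@B1, d@B3, e@B3, f@B3}  OUT={b@B1, d@B4, e@B4, f@B3}
  B5:  IN={b@B1, d@B4, e@B4, f@B3}  OUT={b@B5, d@B4, e@B4, f@B3}

Merge at B1: IN[B1] = OUT[B0] ⊔ OUT[B3] = {b@B0, b@B1, d@B3, e@B0, e@B3, f@B1, f@B3}

Answer: {b@B0, b@B1, d@B3, e@B0, e@B3, f@B1, f@B3}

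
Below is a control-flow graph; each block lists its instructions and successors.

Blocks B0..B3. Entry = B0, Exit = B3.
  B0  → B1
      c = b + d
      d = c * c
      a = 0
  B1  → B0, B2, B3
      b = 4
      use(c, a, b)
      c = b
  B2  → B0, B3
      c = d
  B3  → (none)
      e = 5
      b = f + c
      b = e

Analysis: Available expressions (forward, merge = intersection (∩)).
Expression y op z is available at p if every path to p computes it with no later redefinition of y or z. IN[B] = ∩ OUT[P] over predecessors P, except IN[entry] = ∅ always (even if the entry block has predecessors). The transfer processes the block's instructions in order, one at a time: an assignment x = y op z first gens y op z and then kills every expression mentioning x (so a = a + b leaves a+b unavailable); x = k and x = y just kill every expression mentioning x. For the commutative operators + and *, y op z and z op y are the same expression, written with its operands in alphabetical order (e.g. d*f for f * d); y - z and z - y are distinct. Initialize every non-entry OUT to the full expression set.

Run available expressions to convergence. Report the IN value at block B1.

Answer: {c*c}

Derivation:
Converged values:
  B0: | IN={} | OUT={c*c}
  B1: | IN={c*c} | OUT={}
  B2: | IN={} | OUT={}
  B3: | IN={} | OUT={c+f}

Merge at B1: IN[B1] = OUT[B0] = {c*c}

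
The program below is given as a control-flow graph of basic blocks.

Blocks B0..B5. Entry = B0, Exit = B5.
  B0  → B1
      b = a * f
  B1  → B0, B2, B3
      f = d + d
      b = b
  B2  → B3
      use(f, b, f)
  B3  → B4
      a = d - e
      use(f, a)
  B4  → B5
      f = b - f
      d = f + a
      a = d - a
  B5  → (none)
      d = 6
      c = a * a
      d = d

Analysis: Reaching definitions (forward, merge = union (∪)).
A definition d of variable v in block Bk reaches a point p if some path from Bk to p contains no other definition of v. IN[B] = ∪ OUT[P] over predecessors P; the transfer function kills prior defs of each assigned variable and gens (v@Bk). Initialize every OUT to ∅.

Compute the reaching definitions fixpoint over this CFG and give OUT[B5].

Fixpoint table:
  B0:  IN={b@B1, f@B1}  OUT={b@B0, f@B1}
  B1:  IN={b@B0, f@B1}  OUT={b@B1, f@B1}
  B2:  IN={b@B1, f@B1}  OUT={b@B1, f@B1}
  B3:  IN={b@B1, f@B1}  OUT={a@B3, b@B1, f@B1}
  B4:  IN={a@B3, b@B1, f@B1}  OUT={a@B4, b@B1, d@B4, f@B4}
  B5:  IN={a@B4, b@B1, d@B4, f@B4}  OUT={a@B4, b@B1, c@B5, d@B5, f@B4}

Merge at B5: IN[B5] = OUT[B4] = {a@B4, b@B1, d@B4, f@B4}
Applying B5's transfer function to that IN value gives OUT[B5] (row B5 above).

Answer: {a@B4, b@B1, c@B5, d@B5, f@B4}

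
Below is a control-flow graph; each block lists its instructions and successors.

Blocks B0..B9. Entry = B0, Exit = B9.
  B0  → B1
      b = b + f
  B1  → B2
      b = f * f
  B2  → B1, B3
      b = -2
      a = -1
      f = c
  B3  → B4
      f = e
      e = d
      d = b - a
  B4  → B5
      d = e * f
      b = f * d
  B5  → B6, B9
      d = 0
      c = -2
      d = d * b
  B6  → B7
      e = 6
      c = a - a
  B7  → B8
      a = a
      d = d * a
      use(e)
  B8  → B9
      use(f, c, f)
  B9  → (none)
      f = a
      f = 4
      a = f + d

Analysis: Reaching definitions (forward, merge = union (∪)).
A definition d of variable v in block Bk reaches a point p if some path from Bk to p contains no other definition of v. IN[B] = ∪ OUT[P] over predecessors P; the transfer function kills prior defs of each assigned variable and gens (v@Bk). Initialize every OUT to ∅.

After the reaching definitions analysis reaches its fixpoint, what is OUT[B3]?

Converged values:
  B0:  IN={}  OUT={b@B0}
  B1:  IN={a@B2, b@B0, b@B2, f@B2}  OUT={a@B2, b@B1, f@B2}
  B2:  IN={a@B2, b@B1, f@B2}  OUT={a@B2, b@B2, f@B2}
  B3:  IN={a@B2, b@B2, f@B2}  OUT={a@B2, b@B2, d@B3, e@B3, f@B3}
  B4:  IN={a@B2, b@B2, d@B3, e@B3, f@B3}  OUT={a@B2, b@B4, d@B4, e@B3, f@B3}
  B5:  IN={a@B2, b@B4, d@B4, e@B3, f@B3}  OUT={a@B2, b@B4, c@B5, d@B5, e@B3, f@B3}
  B6:  IN={a@B2, b@B4, c@B5, d@B5, e@B3, f@B3}  OUT={a@B2, b@B4, c@B6, d@B5, e@B6, f@B3}
  B7:  IN={a@B2, b@B4, c@B6, d@B5, e@B6, f@B3}  OUT={a@B7, b@B4, c@B6, d@B7, e@B6, f@B3}
  B8:  IN={a@B7, b@B4, c@B6, d@B7, e@B6, f@B3}  OUT={a@B7, b@B4, c@B6, d@B7, e@B6, f@B3}
  B9:  IN={a@B2, a@B7, b@B4, c@B5, c@B6, d@B5, d@B7, e@B3, e@B6, f@B3}  OUT={a@B9, b@B4, c@B5, c@B6, d@B5, d@B7, e@B3, e@B6, f@B9}

Merge at B3: IN[B3] = OUT[B2] = {a@B2, b@B2, f@B2}
Applying B3's transfer function to that IN value gives OUT[B3] (row B3 above).

Answer: {a@B2, b@B2, d@B3, e@B3, f@B3}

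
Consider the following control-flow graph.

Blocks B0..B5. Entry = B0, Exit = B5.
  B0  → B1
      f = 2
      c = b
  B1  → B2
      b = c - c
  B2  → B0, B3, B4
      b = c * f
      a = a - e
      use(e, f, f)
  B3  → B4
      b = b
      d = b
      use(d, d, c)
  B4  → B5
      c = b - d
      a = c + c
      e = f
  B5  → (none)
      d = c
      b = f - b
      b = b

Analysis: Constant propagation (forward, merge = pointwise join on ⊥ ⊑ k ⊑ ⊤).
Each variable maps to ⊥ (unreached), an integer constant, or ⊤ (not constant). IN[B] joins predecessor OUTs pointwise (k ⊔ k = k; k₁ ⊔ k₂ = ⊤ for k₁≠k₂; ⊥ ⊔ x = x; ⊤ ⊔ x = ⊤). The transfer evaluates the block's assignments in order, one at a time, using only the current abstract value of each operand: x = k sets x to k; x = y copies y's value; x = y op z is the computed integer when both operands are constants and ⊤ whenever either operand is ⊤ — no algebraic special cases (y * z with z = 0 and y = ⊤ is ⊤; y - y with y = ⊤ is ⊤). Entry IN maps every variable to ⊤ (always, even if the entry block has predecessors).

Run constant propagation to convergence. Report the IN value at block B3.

Fixpoint table:
  B0:   IN=(all ⊤)   OUT={f:2; rest ⊤}
  B1:   IN={f:2; rest ⊤}   OUT={f:2; rest ⊤}
  B2:   IN={f:2; rest ⊤}   OUT={f:2; rest ⊤}
  B3:   IN={f:2; rest ⊤}   OUT={f:2; rest ⊤}
  B4:   IN={f:2; rest ⊤}   OUT={e:2, f:2; rest ⊤}
  B5:   IN={e:2, f:2; rest ⊤}   OUT={e:2, f:2; rest ⊤}

Merge at B3: IN[B3] = OUT[B2] = {a: ⊤, b: ⊤, c: ⊤, d: ⊤, e: ⊤, f: 2}

Answer: {a: ⊤, b: ⊤, c: ⊤, d: ⊤, e: ⊤, f: 2}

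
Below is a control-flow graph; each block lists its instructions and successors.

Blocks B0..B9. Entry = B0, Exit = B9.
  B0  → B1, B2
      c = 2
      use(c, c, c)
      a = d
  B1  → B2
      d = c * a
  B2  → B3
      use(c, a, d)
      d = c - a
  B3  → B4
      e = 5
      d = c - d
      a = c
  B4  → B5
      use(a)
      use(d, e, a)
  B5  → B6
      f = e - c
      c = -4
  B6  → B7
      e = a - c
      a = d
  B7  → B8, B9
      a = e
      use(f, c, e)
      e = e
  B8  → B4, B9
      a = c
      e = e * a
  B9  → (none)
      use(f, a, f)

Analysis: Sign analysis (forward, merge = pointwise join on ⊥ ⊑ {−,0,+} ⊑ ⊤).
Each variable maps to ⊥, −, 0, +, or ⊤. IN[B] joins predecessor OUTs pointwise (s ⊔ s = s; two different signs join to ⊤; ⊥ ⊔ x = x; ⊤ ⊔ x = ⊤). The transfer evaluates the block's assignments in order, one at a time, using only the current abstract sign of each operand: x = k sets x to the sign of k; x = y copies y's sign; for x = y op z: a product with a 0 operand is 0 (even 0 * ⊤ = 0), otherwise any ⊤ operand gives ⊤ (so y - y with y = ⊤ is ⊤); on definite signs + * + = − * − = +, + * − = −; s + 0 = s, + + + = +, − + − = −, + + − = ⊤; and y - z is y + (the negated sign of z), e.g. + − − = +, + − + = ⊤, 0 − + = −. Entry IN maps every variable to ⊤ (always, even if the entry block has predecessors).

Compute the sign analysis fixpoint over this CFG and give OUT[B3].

Answer: {a: +, b: ⊤, c: +, d: ⊤, e: +, f: ⊤}

Trace:
Per-block solution:
  B0:   IN=(all ⊤)   OUT={c:+; rest ⊤}
  B1:   IN={c:+; rest ⊤}   OUT={c:+; rest ⊤}
  B2:   IN={c:+; rest ⊤}   OUT={c:+; rest ⊤}
  B3:   IN={c:+; rest ⊤}   OUT={a:+, c:+, e:+; rest ⊤}
  B4:   IN=(all ⊤)   OUT=(all ⊤)
  B5:   IN=(all ⊤)   OUT={c:-; rest ⊤}
  B6:   IN={c:-; rest ⊤}   OUT={c:-; rest ⊤}
  B7:   IN={c:-; rest ⊤}   OUT={c:-; rest ⊤}
  B8:   IN={c:-; rest ⊤}   OUT={a:-, c:-; rest ⊤}
  B9:   IN={c:-; rest ⊤}   OUT={c:-; rest ⊤}

Merge at B3: IN[B3] = OUT[B2] = {a: ⊤, b: ⊤, c: +, d: ⊤, e: ⊤, f: ⊤}
Applying B3's transfer function to that IN value gives OUT[B3] (row B3 above).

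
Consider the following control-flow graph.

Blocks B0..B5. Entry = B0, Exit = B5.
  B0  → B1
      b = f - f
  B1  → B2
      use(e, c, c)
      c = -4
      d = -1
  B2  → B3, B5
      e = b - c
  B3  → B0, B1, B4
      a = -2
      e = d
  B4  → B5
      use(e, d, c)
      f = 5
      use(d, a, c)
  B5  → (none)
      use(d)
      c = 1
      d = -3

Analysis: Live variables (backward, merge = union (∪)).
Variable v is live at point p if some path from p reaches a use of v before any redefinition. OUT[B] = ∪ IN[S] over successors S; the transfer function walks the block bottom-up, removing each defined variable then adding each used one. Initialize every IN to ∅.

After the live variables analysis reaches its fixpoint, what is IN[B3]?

Answer: {b, c, d, f}

Trace:
Converged values:
  B0:   IN={c, e, f}   OUT={b, c, e, f}
  B1:   IN={b, c, e, f}   OUT={b, c, d, f}
  B2:   IN={b, c, d, f}   OUT={b, c, d, f}
  B3:   IN={b, c, d, f}   OUT={a, b, c, d, e, f}
  B4:   IN={a, c, d, e}   OUT={d}
  B5:   IN={d}   OUT={}

Merge at B3: OUT[B3] = IN[B0] ⊔ IN[B1] ⊔ IN[B4] = {a, b, c, d, e, f}
Applying B3's transfer function to that OUT value gives IN[B3] (row B3 above).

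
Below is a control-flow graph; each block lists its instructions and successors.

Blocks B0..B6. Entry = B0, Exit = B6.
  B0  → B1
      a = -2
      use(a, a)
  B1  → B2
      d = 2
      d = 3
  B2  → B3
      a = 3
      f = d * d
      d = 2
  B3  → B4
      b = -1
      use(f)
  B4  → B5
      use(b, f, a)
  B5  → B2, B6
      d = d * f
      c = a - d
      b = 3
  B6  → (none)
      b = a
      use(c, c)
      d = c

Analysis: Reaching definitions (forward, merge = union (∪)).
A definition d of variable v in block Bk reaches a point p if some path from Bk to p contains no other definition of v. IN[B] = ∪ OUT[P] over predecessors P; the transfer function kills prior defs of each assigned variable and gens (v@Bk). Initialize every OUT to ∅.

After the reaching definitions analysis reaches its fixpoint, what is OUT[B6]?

Fixpoint table:
  B0: | IN={} | OUT={a@B0}
  B1: | IN={a@B0} | OUT={a@B0, d@B1}
  B2: | IN={a@B0, a@B2, b@B5, c@B5, d@B1, d@B5, f@B2} | OUT={a@B2, b@B5, c@B5, d@B2, f@B2}
  B3: | IN={a@B2, b@B5, c@B5, d@B2, f@B2} | OUT={a@B2, b@B3, c@B5, d@B2, f@B2}
  B4: | IN={a@B2, b@B3, c@B5, d@B2, f@B2} | OUT={a@B2, b@B3, c@B5, d@B2, f@B2}
  B5: | IN={a@B2, b@B3, c@B5, d@B2, f@B2} | OUT={a@B2, b@B5, c@B5, d@B5, f@B2}
  B6: | IN={a@B2, b@B5, c@B5, d@B5, f@B2} | OUT={a@B2, b@B6, c@B5, d@B6, f@B2}

Merge at B6: IN[B6] = OUT[B5] = {a@B2, b@B5, c@B5, d@B5, f@B2}
Applying B6's transfer function to that IN value gives OUT[B6] (row B6 above).

Answer: {a@B2, b@B6, c@B5, d@B6, f@B2}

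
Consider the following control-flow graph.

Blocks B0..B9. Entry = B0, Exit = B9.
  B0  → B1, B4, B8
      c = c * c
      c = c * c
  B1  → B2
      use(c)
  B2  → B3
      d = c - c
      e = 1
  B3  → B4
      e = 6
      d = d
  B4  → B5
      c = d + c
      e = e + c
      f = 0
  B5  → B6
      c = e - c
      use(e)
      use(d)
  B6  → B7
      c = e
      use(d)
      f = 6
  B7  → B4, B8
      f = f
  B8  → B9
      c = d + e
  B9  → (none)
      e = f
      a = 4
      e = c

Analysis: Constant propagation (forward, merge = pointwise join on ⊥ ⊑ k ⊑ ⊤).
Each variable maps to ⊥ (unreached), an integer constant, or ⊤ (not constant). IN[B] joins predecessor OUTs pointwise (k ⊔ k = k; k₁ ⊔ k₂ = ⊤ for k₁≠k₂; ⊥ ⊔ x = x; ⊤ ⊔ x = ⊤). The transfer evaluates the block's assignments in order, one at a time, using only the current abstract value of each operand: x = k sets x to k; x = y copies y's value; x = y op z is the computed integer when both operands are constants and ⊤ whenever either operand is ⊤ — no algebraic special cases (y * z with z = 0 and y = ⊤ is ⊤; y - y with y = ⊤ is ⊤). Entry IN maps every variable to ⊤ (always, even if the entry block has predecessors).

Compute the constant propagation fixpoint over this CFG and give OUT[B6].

Answer: {a: ⊤, b: ⊤, c: ⊤, d: ⊤, e: ⊤, f: 6}

Derivation:
Per-block solution:
  B0:  IN=(all ⊤)  OUT=(all ⊤)
  B1:  IN=(all ⊤)  OUT=(all ⊤)
  B2:  IN=(all ⊤)  OUT={e:1; rest ⊤}
  B3:  IN={e:1; rest ⊤}  OUT={e:6; rest ⊤}
  B4:  IN=(all ⊤)  OUT={f:0; rest ⊤}
  B5:  IN={f:0; rest ⊤}  OUT={f:0; rest ⊤}
  B6:  IN={f:0; rest ⊤}  OUT={f:6; rest ⊤}
  B7:  IN={f:6; rest ⊤}  OUT={f:6; rest ⊤}
  B8:  IN=(all ⊤)  OUT=(all ⊤)
  B9:  IN=(all ⊤)  OUT={a:4; rest ⊤}

Merge at B6: IN[B6] = OUT[B5] = {a: ⊤, b: ⊤, c: ⊤, d: ⊤, e: ⊤, f: 0}
Applying B6's transfer function to that IN value gives OUT[B6] (row B6 above).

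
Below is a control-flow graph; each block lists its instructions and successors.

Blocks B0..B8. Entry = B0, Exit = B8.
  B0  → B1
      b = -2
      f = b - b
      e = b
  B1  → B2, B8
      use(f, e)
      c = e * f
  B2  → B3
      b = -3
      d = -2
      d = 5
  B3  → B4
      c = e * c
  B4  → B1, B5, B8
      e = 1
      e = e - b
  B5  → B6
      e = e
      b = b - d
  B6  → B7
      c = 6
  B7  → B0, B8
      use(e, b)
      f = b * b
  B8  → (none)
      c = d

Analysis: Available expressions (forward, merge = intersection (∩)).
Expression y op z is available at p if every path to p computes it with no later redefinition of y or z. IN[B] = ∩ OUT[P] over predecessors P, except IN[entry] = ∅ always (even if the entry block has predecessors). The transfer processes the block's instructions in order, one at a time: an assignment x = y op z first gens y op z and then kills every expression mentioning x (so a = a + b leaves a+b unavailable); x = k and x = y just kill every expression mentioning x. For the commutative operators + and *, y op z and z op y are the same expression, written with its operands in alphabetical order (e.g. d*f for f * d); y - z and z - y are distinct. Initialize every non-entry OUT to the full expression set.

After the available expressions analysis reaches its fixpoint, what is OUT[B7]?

Per-block solution:
  B0: | IN={} | OUT={b-b}
  B1: | IN={} | OUT={e*f}
  B2: | IN={e*f} | OUT={e*f}
  B3: | IN={e*f} | OUT={e*f}
  B4: | IN={e*f} | OUT={}
  B5: | IN={} | OUT={}
  B6: | IN={} | OUT={}
  B7: | IN={} | OUT={b*b}
  B8: | IN={} | OUT={}

Merge at B7: IN[B7] = OUT[B6] = {}
Applying B7's transfer function to that IN value gives OUT[B7] (row B7 above).

Answer: {b*b}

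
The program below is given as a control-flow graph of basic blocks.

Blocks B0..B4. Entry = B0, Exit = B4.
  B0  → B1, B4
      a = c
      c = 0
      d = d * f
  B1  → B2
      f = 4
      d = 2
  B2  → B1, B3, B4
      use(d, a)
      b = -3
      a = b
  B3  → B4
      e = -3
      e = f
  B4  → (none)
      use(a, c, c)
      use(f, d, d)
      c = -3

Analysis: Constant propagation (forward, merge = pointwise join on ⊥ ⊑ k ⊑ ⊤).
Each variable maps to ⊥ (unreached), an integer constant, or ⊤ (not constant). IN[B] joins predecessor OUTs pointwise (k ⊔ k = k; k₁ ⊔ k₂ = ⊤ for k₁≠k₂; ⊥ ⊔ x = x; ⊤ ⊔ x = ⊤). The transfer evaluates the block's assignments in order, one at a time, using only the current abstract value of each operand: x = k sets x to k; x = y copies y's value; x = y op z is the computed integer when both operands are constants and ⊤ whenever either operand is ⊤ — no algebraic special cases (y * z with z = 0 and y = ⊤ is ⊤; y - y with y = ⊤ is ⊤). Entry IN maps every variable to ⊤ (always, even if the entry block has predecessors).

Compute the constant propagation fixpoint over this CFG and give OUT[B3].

Answer: {a: -3, b: -3, c: 0, d: 2, e: 4, f: 4}

Trace:
Fixpoint table:
  B0:  IN=(all ⊤)  OUT={c:0; rest ⊤}
  B1:  IN={c:0; rest ⊤}  OUT={c:0, d:2, f:4; rest ⊤}
  B2:  IN={c:0, d:2, f:4; rest ⊤}  OUT={a:-3, b:-3, c:0, d:2, f:4; rest ⊤}
  B3:  IN={a:-3, b:-3, c:0, d:2, f:4; rest ⊤}  OUT={a:-3, b:-3, c:0, d:2, e:4, f:4; rest ⊤}
  B4:  IN={c:0; rest ⊤}  OUT={c:-3; rest ⊤}

Merge at B3: IN[B3] = OUT[B2] = {a: -3, b: -3, c: 0, d: 2, e: ⊤, f: 4}
Applying B3's transfer function to that IN value gives OUT[B3] (row B3 above).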